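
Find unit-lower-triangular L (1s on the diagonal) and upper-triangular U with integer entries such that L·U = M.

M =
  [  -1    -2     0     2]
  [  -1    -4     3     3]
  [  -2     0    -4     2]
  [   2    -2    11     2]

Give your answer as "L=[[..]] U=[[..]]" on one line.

  r1 -= 1·r0 → [0,-2,3,1]
  r2 -= 2·r0 → [0,4,-4,-2]
  r3 -= -2·r0 → [0,-6,11,6]
  r2 -= -2·r1 → [0,0,2,0]
  r3 -= 3·r1 → [0,0,2,3]
  r3 -= 1·r2 → [0,0,0,3]

L=[[1,0,0,0],[1,1,0,0],[2,-2,1,0],[-2,3,1,1]] U=[[-1,-2,0,2],[0,-2,3,1],[0,0,2,0],[0,0,0,3]]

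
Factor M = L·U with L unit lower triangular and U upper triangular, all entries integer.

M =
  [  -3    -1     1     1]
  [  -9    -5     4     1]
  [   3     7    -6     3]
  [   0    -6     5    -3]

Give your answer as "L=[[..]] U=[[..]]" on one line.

L=[[1,0,0,0],[3,1,0,0],[-1,-3,1,0],[0,3,-1,1]] U=[[-3,-1,1,1],[0,-2,1,-2],[0,0,-2,-2],[0,0,0,1]]

  r1 -= 3·r0 → [0,-2,1,-2]
  r2 -= -1·r0 → [0,6,-5,4]
  r3 -= 0·r0 → [0,-6,5,-3]
  r2 -= -3·r1 → [0,0,-2,-2]
  r3 -= 3·r1 → [0,0,2,3]
  r3 -= -1·r2 → [0,0,0,1]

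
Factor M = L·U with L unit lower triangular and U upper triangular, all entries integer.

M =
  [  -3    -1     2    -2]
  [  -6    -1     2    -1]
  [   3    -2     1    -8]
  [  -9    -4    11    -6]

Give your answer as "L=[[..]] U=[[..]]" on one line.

  R1 -= 2·R0 → [0,1,-2,3]
  R2 -= -1·R0 → [0,-3,3,-10]
  R3 -= 3·R0 → [0,-1,5,0]
  R2 -= -3·R1 → [0,0,-3,-1]
  R3 -= -1·R1 → [0,0,3,3]
  R3 -= -1·R2 → [0,0,0,2]

L=[[1,0,0,0],[2,1,0,0],[-1,-3,1,0],[3,-1,-1,1]] U=[[-3,-1,2,-2],[0,1,-2,3],[0,0,-3,-1],[0,0,0,2]]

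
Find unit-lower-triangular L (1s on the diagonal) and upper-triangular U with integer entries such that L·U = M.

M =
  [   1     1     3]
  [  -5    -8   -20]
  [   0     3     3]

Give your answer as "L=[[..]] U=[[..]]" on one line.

L=[[1,0,0],[-5,1,0],[0,-1,1]] U=[[1,1,3],[0,-3,-5],[0,0,-2]]

  R1 -= -5·R0 → [0,-3,-5]
  R2 -= 0·R0 → [0,3,3]
  R2 -= -1·R1 → [0,0,-2]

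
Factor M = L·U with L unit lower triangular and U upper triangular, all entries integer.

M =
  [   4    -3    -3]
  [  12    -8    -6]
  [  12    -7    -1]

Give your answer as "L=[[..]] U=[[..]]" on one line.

L=[[1,0,0],[3,1,0],[3,2,1]] U=[[4,-3,-3],[0,1,3],[0,0,2]]

  R1 -= 3·R0 → [0,1,3]
  R2 -= 3·R0 → [0,2,8]
  R2 -= 2·R1 → [0,0,2]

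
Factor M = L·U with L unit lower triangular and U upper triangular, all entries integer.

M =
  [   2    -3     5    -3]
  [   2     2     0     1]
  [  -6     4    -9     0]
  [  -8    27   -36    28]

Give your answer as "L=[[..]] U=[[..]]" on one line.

  row1 -= 1·row0 → [0,5,-5,4]
  row2 -= -3·row0 → [0,-5,6,-9]
  row3 -= -4·row0 → [0,15,-16,16]
  row2 -= -1·row1 → [0,0,1,-5]
  row3 -= 3·row1 → [0,0,-1,4]
  row3 -= -1·row2 → [0,0,0,-1]

L=[[1,0,0,0],[1,1,0,0],[-3,-1,1,0],[-4,3,-1,1]] U=[[2,-3,5,-3],[0,5,-5,4],[0,0,1,-5],[0,0,0,-1]]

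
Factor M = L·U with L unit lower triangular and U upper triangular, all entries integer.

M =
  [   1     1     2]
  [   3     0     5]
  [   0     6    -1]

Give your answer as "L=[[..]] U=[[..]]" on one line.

L=[[1,0,0],[3,1,0],[0,-2,1]] U=[[1,1,2],[0,-3,-1],[0,0,-3]]

  R1 -= 3·R0 → [0,-3,-1]
  R2 -= 0·R0 → [0,6,-1]
  R2 -= -2·R1 → [0,0,-3]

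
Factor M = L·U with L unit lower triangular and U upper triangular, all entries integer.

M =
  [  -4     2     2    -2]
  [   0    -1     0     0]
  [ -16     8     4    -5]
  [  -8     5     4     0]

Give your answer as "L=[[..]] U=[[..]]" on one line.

  R1 -= 0·R0 → [0,-1,0,0]
  R2 -= 4·R0 → [0,0,-4,3]
  R3 -= 2·R0 → [0,1,0,4]
  R2 -= 0·R1 → [0,0,-4,3]
  R3 -= -1·R1 → [0,0,0,4]
  R3 -= 0·R2 → [0,0,0,4]

L=[[1,0,0,0],[0,1,0,0],[4,0,1,0],[2,-1,0,1]] U=[[-4,2,2,-2],[0,-1,0,0],[0,0,-4,3],[0,0,0,4]]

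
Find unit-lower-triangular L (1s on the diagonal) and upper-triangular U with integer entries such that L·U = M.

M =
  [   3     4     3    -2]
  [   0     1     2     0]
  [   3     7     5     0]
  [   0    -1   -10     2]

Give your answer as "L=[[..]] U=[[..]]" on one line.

  R1 -= 0·R0 → [0,1,2,0]
  R2 -= 1·R0 → [0,3,2,2]
  R3 -= 0·R0 → [0,-1,-10,2]
  R2 -= 3·R1 → [0,0,-4,2]
  R3 -= -1·R1 → [0,0,-8,2]
  R3 -= 2·R2 → [0,0,0,-2]

L=[[1,0,0,0],[0,1,0,0],[1,3,1,0],[0,-1,2,1]] U=[[3,4,3,-2],[0,1,2,0],[0,0,-4,2],[0,0,0,-2]]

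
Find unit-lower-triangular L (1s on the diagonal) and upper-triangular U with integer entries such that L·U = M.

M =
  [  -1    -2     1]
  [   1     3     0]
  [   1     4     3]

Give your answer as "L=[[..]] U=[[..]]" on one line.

L=[[1,0,0],[-1,1,0],[-1,2,1]] U=[[-1,-2,1],[0,1,1],[0,0,2]]

  r1 -= -1·r0 → [0,1,1]
  r2 -= -1·r0 → [0,2,4]
  r2 -= 2·r1 → [0,0,2]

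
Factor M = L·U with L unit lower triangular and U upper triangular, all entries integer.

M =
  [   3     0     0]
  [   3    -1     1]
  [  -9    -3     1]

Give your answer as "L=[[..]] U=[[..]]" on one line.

  R1 -= 1·R0 → [0,-1,1]
  R2 -= -3·R0 → [0,-3,1]
  R2 -= 3·R1 → [0,0,-2]

L=[[1,0,0],[1,1,0],[-3,3,1]] U=[[3,0,0],[0,-1,1],[0,0,-2]]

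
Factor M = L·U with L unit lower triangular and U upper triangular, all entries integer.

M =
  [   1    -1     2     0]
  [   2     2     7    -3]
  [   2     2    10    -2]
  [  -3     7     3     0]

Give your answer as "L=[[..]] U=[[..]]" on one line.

L=[[1,0,0,0],[2,1,0,0],[2,1,1,0],[-3,1,2,1]] U=[[1,-1,2,0],[0,4,3,-3],[0,0,3,1],[0,0,0,1]]

  row1 -= 2·row0 → [0,4,3,-3]
  row2 -= 2·row0 → [0,4,6,-2]
  row3 -= -3·row0 → [0,4,9,0]
  row2 -= 1·row1 → [0,0,3,1]
  row3 -= 1·row1 → [0,0,6,3]
  row3 -= 2·row2 → [0,0,0,1]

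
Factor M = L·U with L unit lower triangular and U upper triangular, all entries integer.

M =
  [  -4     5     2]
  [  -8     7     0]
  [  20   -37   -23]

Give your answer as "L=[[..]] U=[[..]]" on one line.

  R1 -= 2·R0 → [0,-3,-4]
  R2 -= -5·R0 → [0,-12,-13]
  R2 -= 4·R1 → [0,0,3]

L=[[1,0,0],[2,1,0],[-5,4,1]] U=[[-4,5,2],[0,-3,-4],[0,0,3]]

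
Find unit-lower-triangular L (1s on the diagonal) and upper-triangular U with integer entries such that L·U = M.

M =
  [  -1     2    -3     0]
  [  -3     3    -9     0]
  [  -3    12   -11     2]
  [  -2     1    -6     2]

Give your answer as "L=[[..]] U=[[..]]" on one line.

  R1 -= 3·R0 → [0,-3,0,0]
  R2 -= 3·R0 → [0,6,-2,2]
  R3 -= 2·R0 → [0,-3,0,2]
  R2 -= -2·R1 → [0,0,-2,2]
  R3 -= 1·R1 → [0,0,0,2]
  R3 -= 0·R2 → [0,0,0,2]

L=[[1,0,0,0],[3,1,0,0],[3,-2,1,0],[2,1,0,1]] U=[[-1,2,-3,0],[0,-3,0,0],[0,0,-2,2],[0,0,0,2]]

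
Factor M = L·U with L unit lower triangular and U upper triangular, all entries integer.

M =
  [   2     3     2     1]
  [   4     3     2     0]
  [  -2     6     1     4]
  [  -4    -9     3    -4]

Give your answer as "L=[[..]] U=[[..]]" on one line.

L=[[1,0,0,0],[2,1,0,0],[-1,-3,1,0],[-2,1,-3,1]] U=[[2,3,2,1],[0,-3,-2,-2],[0,0,-3,-1],[0,0,0,-3]]

  r1 -= 2·r0 → [0,-3,-2,-2]
  r2 -= -1·r0 → [0,9,3,5]
  r3 -= -2·r0 → [0,-3,7,-2]
  r2 -= -3·r1 → [0,0,-3,-1]
  r3 -= 1·r1 → [0,0,9,0]
  r3 -= -3·r2 → [0,0,0,-3]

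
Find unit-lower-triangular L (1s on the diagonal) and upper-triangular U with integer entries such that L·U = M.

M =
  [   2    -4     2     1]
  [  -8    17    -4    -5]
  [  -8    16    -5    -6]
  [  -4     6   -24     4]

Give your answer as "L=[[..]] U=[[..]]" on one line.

L=[[1,0,0,0],[-4,1,0,0],[-4,0,1,0],[-2,-2,-4,1]] U=[[2,-4,2,1],[0,1,4,-1],[0,0,3,-2],[0,0,0,-4]]

  r1 -= -4·r0 → [0,1,4,-1]
  r2 -= -4·r0 → [0,0,3,-2]
  r3 -= -2·r0 → [0,-2,-20,6]
  r2 -= 0·r1 → [0,0,3,-2]
  r3 -= -2·r1 → [0,0,-12,4]
  r3 -= -4·r2 → [0,0,0,-4]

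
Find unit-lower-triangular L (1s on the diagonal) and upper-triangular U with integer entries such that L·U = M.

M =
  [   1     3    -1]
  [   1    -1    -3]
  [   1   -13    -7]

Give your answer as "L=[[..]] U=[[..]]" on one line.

L=[[1,0,0],[1,1,0],[1,4,1]] U=[[1,3,-1],[0,-4,-2],[0,0,2]]

  R1 -= 1·R0 → [0,-4,-2]
  R2 -= 1·R0 → [0,-16,-6]
  R2 -= 4·R1 → [0,0,2]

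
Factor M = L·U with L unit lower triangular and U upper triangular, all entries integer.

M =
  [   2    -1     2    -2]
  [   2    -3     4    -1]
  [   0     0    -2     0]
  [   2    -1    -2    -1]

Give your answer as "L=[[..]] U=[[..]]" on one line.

  row1 -= 1·row0 → [0,-2,2,1]
  row2 -= 0·row0 → [0,0,-2,0]
  row3 -= 1·row0 → [0,0,-4,1]
  row2 -= 0·row1 → [0,0,-2,0]
  row3 -= 0·row1 → [0,0,-4,1]
  row3 -= 2·row2 → [0,0,0,1]

L=[[1,0,0,0],[1,1,0,0],[0,0,1,0],[1,0,2,1]] U=[[2,-1,2,-2],[0,-2,2,1],[0,0,-2,0],[0,0,0,1]]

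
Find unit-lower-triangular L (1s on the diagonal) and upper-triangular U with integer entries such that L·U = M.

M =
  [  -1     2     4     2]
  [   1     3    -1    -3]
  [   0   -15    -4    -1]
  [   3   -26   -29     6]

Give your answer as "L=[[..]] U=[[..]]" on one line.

L=[[1,0,0,0],[-1,1,0,0],[0,-3,1,0],[-3,-4,-1,1]] U=[[-1,2,4,2],[0,5,3,-1],[0,0,5,-4],[0,0,0,4]]

  R1 -= -1·R0 → [0,5,3,-1]
  R2 -= 0·R0 → [0,-15,-4,-1]
  R3 -= -3·R0 → [0,-20,-17,12]
  R2 -= -3·R1 → [0,0,5,-4]
  R3 -= -4·R1 → [0,0,-5,8]
  R3 -= -1·R2 → [0,0,0,4]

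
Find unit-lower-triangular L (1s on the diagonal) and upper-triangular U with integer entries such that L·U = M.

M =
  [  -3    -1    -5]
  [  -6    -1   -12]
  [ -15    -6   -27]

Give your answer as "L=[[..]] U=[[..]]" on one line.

L=[[1,0,0],[2,1,0],[5,-1,1]] U=[[-3,-1,-5],[0,1,-2],[0,0,-4]]

  row1 -= 2·row0 → [0,1,-2]
  row2 -= 5·row0 → [0,-1,-2]
  row2 -= -1·row1 → [0,0,-4]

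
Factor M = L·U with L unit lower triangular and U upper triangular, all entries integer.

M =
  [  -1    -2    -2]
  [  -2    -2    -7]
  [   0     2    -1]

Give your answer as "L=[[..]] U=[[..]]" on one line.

L=[[1,0,0],[2,1,0],[0,1,1]] U=[[-1,-2,-2],[0,2,-3],[0,0,2]]

  R1 -= 2·R0 → [0,2,-3]
  R2 -= 0·R0 → [0,2,-1]
  R2 -= 1·R1 → [0,0,2]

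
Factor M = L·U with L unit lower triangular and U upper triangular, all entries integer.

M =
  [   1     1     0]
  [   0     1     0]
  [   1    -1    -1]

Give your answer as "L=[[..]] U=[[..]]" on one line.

  R1 -= 0·R0 → [0,1,0]
  R2 -= 1·R0 → [0,-2,-1]
  R2 -= -2·R1 → [0,0,-1]

L=[[1,0,0],[0,1,0],[1,-2,1]] U=[[1,1,0],[0,1,0],[0,0,-1]]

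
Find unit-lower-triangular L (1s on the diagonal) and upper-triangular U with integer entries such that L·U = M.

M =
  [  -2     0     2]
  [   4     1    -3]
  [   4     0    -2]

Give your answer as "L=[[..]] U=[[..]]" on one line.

L=[[1,0,0],[-2,1,0],[-2,0,1]] U=[[-2,0,2],[0,1,1],[0,0,2]]

  row1 -= -2·row0 → [0,1,1]
  row2 -= -2·row0 → [0,0,2]
  row2 -= 0·row1 → [0,0,2]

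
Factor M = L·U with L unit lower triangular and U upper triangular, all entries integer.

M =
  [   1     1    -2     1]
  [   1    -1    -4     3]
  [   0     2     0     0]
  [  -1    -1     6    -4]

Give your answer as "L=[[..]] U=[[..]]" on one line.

L=[[1,0,0,0],[1,1,0,0],[0,-1,1,0],[-1,0,-2,1]] U=[[1,1,-2,1],[0,-2,-2,2],[0,0,-2,2],[0,0,0,1]]

  r1 -= 1·r0 → [0,-2,-2,2]
  r2 -= 0·r0 → [0,2,0,0]
  r3 -= -1·r0 → [0,0,4,-3]
  r2 -= -1·r1 → [0,0,-2,2]
  r3 -= 0·r1 → [0,0,4,-3]
  r3 -= -2·r2 → [0,0,0,1]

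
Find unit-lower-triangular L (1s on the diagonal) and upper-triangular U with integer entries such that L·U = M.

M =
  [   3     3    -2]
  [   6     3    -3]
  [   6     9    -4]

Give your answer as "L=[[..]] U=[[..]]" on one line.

L=[[1,0,0],[2,1,0],[2,-1,1]] U=[[3,3,-2],[0,-3,1],[0,0,1]]

  R1 -= 2·R0 → [0,-3,1]
  R2 -= 2·R0 → [0,3,0]
  R2 -= -1·R1 → [0,0,1]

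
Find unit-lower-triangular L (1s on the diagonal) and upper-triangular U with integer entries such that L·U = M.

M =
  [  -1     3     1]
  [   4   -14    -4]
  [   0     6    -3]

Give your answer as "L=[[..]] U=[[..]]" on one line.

L=[[1,0,0],[-4,1,0],[0,-3,1]] U=[[-1,3,1],[0,-2,0],[0,0,-3]]

  row1 -= -4·row0 → [0,-2,0]
  row2 -= 0·row0 → [0,6,-3]
  row2 -= -3·row1 → [0,0,-3]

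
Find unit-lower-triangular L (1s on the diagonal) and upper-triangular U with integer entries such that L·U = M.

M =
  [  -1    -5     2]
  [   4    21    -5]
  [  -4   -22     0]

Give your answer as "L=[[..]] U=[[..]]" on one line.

L=[[1,0,0],[-4,1,0],[4,-2,1]] U=[[-1,-5,2],[0,1,3],[0,0,-2]]

  r1 -= -4·r0 → [0,1,3]
  r2 -= 4·r0 → [0,-2,-8]
  r2 -= -2·r1 → [0,0,-2]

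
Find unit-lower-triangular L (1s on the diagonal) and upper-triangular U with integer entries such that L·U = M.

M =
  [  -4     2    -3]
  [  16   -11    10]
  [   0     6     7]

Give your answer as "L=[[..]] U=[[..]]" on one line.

  R1 -= -4·R0 → [0,-3,-2]
  R2 -= 0·R0 → [0,6,7]
  R2 -= -2·R1 → [0,0,3]

L=[[1,0,0],[-4,1,0],[0,-2,1]] U=[[-4,2,-3],[0,-3,-2],[0,0,3]]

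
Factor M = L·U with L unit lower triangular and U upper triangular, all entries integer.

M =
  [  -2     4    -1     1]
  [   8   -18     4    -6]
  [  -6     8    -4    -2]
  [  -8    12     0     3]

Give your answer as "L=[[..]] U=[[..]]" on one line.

L=[[1,0,0,0],[-4,1,0,0],[3,2,1,0],[4,2,-4,1]] U=[[-2,4,-1,1],[0,-2,0,-2],[0,0,-1,-1],[0,0,0,-1]]

  row1 -= -4·row0 → [0,-2,0,-2]
  row2 -= 3·row0 → [0,-4,-1,-5]
  row3 -= 4·row0 → [0,-4,4,-1]
  row2 -= 2·row1 → [0,0,-1,-1]
  row3 -= 2·row1 → [0,0,4,3]
  row3 -= -4·row2 → [0,0,0,-1]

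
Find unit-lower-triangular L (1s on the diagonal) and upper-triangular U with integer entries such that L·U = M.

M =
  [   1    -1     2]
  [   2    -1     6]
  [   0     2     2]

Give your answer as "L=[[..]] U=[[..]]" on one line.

  row1 -= 2·row0 → [0,1,2]
  row2 -= 0·row0 → [0,2,2]
  row2 -= 2·row1 → [0,0,-2]

L=[[1,0,0],[2,1,0],[0,2,1]] U=[[1,-1,2],[0,1,2],[0,0,-2]]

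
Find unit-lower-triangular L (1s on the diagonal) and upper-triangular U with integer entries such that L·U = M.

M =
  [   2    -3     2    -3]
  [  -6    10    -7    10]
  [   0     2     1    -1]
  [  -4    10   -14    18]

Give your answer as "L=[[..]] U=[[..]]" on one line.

L=[[1,0,0,0],[-3,1,0,0],[0,2,1,0],[-2,4,-2,1]] U=[[2,-3,2,-3],[0,1,-1,1],[0,0,3,-3],[0,0,0,2]]

  r1 -= -3·r0 → [0,1,-1,1]
  r2 -= 0·r0 → [0,2,1,-1]
  r3 -= -2·r0 → [0,4,-10,12]
  r2 -= 2·r1 → [0,0,3,-3]
  r3 -= 4·r1 → [0,0,-6,8]
  r3 -= -2·r2 → [0,0,0,2]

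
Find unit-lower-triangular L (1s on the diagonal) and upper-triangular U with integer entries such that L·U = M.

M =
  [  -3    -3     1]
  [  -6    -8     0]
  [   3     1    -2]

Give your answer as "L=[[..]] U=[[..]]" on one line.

L=[[1,0,0],[2,1,0],[-1,1,1]] U=[[-3,-3,1],[0,-2,-2],[0,0,1]]

  R1 -= 2·R0 → [0,-2,-2]
  R2 -= -1·R0 → [0,-2,-1]
  R2 -= 1·R1 → [0,0,1]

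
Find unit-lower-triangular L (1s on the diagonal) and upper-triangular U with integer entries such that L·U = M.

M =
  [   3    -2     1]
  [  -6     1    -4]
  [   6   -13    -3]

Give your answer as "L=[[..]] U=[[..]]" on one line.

L=[[1,0,0],[-2,1,0],[2,3,1]] U=[[3,-2,1],[0,-3,-2],[0,0,1]]

  r1 -= -2·r0 → [0,-3,-2]
  r2 -= 2·r0 → [0,-9,-5]
  r2 -= 3·r1 → [0,0,1]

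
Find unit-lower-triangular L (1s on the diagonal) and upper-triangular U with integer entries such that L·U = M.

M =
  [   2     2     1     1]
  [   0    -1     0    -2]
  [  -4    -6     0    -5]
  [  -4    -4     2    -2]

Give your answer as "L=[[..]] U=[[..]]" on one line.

L=[[1,0,0,0],[0,1,0,0],[-2,2,1,0],[-2,0,2,1]] U=[[2,2,1,1],[0,-1,0,-2],[0,0,2,1],[0,0,0,-2]]

  R1 -= 0·R0 → [0,-1,0,-2]
  R2 -= -2·R0 → [0,-2,2,-3]
  R3 -= -2·R0 → [0,0,4,0]
  R2 -= 2·R1 → [0,0,2,1]
  R3 -= 0·R1 → [0,0,4,0]
  R3 -= 2·R2 → [0,0,0,-2]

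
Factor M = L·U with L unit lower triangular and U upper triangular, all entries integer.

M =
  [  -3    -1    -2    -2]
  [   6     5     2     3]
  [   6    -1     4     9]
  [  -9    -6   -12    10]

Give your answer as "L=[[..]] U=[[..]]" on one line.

  row1 -= -2·row0 → [0,3,-2,-1]
  row2 -= -2·row0 → [0,-3,0,5]
  row3 -= 3·row0 → [0,-3,-6,16]
  row2 -= -1·row1 → [0,0,-2,4]
  row3 -= -1·row1 → [0,0,-8,15]
  row3 -= 4·row2 → [0,0,0,-1]

L=[[1,0,0,0],[-2,1,0,0],[-2,-1,1,0],[3,-1,4,1]] U=[[-3,-1,-2,-2],[0,3,-2,-1],[0,0,-2,4],[0,0,0,-1]]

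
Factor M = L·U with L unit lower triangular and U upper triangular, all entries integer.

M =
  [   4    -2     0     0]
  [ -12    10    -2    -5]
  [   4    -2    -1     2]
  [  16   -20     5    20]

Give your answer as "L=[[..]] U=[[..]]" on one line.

  row1 -= -3·row0 → [0,4,-2,-5]
  row2 -= 1·row0 → [0,0,-1,2]
  row3 -= 4·row0 → [0,-12,5,20]
  row2 -= 0·row1 → [0,0,-1,2]
  row3 -= -3·row1 → [0,0,-1,5]
  row3 -= 1·row2 → [0,0,0,3]

L=[[1,0,0,0],[-3,1,0,0],[1,0,1,0],[4,-3,1,1]] U=[[4,-2,0,0],[0,4,-2,-5],[0,0,-1,2],[0,0,0,3]]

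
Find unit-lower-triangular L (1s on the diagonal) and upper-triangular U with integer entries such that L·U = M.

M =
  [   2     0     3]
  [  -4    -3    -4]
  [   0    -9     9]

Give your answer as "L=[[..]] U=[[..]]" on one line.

  r1 -= -2·r0 → [0,-3,2]
  r2 -= 0·r0 → [0,-9,9]
  r2 -= 3·r1 → [0,0,3]

L=[[1,0,0],[-2,1,0],[0,3,1]] U=[[2,0,3],[0,-3,2],[0,0,3]]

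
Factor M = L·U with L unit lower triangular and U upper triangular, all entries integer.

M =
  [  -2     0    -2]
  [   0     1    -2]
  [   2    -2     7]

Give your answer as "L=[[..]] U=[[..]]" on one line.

L=[[1,0,0],[0,1,0],[-1,-2,1]] U=[[-2,0,-2],[0,1,-2],[0,0,1]]

  row1 -= 0·row0 → [0,1,-2]
  row2 -= -1·row0 → [0,-2,5]
  row2 -= -2·row1 → [0,0,1]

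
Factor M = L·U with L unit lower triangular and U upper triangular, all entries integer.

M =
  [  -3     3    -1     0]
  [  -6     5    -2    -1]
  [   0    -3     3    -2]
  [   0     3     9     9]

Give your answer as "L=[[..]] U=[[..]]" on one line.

L=[[1,0,0,0],[2,1,0,0],[0,3,1,0],[0,-3,3,1]] U=[[-3,3,-1,0],[0,-1,0,-1],[0,0,3,1],[0,0,0,3]]

  row1 -= 2·row0 → [0,-1,0,-1]
  row2 -= 0·row0 → [0,-3,3,-2]
  row3 -= 0·row0 → [0,3,9,9]
  row2 -= 3·row1 → [0,0,3,1]
  row3 -= -3·row1 → [0,0,9,6]
  row3 -= 3·row2 → [0,0,0,3]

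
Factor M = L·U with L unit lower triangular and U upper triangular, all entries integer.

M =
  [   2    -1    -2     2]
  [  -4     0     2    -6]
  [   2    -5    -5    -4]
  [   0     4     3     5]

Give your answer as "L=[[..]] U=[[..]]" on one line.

L=[[1,0,0,0],[-2,1,0,0],[1,2,1,0],[0,-2,-1,1]] U=[[2,-1,-2,2],[0,-2,-2,-2],[0,0,1,-2],[0,0,0,-1]]

  r1 -= -2·r0 → [0,-2,-2,-2]
  r2 -= 1·r0 → [0,-4,-3,-6]
  r3 -= 0·r0 → [0,4,3,5]
  r2 -= 2·r1 → [0,0,1,-2]
  r3 -= -2·r1 → [0,0,-1,1]
  r3 -= -1·r2 → [0,0,0,-1]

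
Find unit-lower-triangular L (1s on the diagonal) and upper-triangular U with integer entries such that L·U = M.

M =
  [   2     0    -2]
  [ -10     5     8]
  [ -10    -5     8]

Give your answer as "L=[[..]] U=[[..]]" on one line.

L=[[1,0,0],[-5,1,0],[-5,-1,1]] U=[[2,0,-2],[0,5,-2],[0,0,-4]]

  row1 -= -5·row0 → [0,5,-2]
  row2 -= -5·row0 → [0,-5,-2]
  row2 -= -1·row1 → [0,0,-4]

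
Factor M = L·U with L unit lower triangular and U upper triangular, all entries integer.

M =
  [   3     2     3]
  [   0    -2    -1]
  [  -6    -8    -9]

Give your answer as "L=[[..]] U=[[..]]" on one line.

  row1 -= 0·row0 → [0,-2,-1]
  row2 -= -2·row0 → [0,-4,-3]
  row2 -= 2·row1 → [0,0,-1]

L=[[1,0,0],[0,1,0],[-2,2,1]] U=[[3,2,3],[0,-2,-1],[0,0,-1]]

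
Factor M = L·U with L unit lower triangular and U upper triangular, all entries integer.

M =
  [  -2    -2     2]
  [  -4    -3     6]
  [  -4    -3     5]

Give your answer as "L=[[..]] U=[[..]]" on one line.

  R1 -= 2·R0 → [0,1,2]
  R2 -= 2·R0 → [0,1,1]
  R2 -= 1·R1 → [0,0,-1]

L=[[1,0,0],[2,1,0],[2,1,1]] U=[[-2,-2,2],[0,1,2],[0,0,-1]]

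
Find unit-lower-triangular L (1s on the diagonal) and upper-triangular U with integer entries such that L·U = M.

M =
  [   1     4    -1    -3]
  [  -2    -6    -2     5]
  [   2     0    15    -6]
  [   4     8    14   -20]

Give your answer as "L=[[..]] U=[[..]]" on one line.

  row1 -= -2·row0 → [0,2,-4,-1]
  row2 -= 2·row0 → [0,-8,17,0]
  row3 -= 4·row0 → [0,-8,18,-8]
  row2 -= -4·row1 → [0,0,1,-4]
  row3 -= -4·row1 → [0,0,2,-12]
  row3 -= 2·row2 → [0,0,0,-4]

L=[[1,0,0,0],[-2,1,0,0],[2,-4,1,0],[4,-4,2,1]] U=[[1,4,-1,-3],[0,2,-4,-1],[0,0,1,-4],[0,0,0,-4]]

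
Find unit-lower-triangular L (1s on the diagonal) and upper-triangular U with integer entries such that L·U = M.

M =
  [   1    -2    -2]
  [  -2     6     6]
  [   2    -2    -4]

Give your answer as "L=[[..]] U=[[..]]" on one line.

  R1 -= -2·R0 → [0,2,2]
  R2 -= 2·R0 → [0,2,0]
  R2 -= 1·R1 → [0,0,-2]

L=[[1,0,0],[-2,1,0],[2,1,1]] U=[[1,-2,-2],[0,2,2],[0,0,-2]]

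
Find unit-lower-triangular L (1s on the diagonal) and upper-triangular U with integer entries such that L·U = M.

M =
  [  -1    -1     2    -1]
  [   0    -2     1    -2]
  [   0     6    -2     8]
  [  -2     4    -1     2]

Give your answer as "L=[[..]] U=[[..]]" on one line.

  R1 -= 0·R0 → [0,-2,1,-2]
  R2 -= 0·R0 → [0,6,-2,8]
  R3 -= 2·R0 → [0,6,-5,4]
  R2 -= -3·R1 → [0,0,1,2]
  R3 -= -3·R1 → [0,0,-2,-2]
  R3 -= -2·R2 → [0,0,0,2]

L=[[1,0,0,0],[0,1,0,0],[0,-3,1,0],[2,-3,-2,1]] U=[[-1,-1,2,-1],[0,-2,1,-2],[0,0,1,2],[0,0,0,2]]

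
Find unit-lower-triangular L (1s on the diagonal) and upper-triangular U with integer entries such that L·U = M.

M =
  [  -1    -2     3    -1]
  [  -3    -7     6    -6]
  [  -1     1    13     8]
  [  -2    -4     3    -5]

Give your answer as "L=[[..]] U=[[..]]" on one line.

  R1 -= 3·R0 → [0,-1,-3,-3]
  R2 -= 1·R0 → [0,3,10,9]
  R3 -= 2·R0 → [0,0,-3,-3]
  R2 -= -3·R1 → [0,0,1,0]
  R3 -= 0·R1 → [0,0,-3,-3]
  R3 -= -3·R2 → [0,0,0,-3]

L=[[1,0,0,0],[3,1,0,0],[1,-3,1,0],[2,0,-3,1]] U=[[-1,-2,3,-1],[0,-1,-3,-3],[0,0,1,0],[0,0,0,-3]]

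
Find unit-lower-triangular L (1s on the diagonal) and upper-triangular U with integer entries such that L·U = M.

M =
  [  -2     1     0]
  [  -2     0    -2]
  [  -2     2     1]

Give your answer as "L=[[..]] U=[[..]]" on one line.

  R1 -= 1·R0 → [0,-1,-2]
  R2 -= 1·R0 → [0,1,1]
  R2 -= -1·R1 → [0,0,-1]

L=[[1,0,0],[1,1,0],[1,-1,1]] U=[[-2,1,0],[0,-1,-2],[0,0,-1]]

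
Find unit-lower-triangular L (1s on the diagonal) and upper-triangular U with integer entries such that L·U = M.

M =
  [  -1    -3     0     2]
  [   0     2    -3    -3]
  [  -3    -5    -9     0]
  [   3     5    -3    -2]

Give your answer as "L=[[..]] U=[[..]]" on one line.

L=[[1,0,0,0],[0,1,0,0],[3,2,1,0],[-3,-2,3,1]] U=[[-1,-3,0,2],[0,2,-3,-3],[0,0,-3,0],[0,0,0,-2]]

  r1 -= 0·r0 → [0,2,-3,-3]
  r2 -= 3·r0 → [0,4,-9,-6]
  r3 -= -3·r0 → [0,-4,-3,4]
  r2 -= 2·r1 → [0,0,-3,0]
  r3 -= -2·r1 → [0,0,-9,-2]
  r3 -= 3·r2 → [0,0,0,-2]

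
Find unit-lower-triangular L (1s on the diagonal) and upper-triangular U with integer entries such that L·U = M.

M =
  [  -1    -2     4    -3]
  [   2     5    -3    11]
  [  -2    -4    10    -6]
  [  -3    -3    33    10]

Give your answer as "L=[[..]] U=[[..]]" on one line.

L=[[1,0,0,0],[-2,1,0,0],[2,0,1,0],[3,3,3,1]] U=[[-1,-2,4,-3],[0,1,5,5],[0,0,2,0],[0,0,0,4]]

  row1 -= -2·row0 → [0,1,5,5]
  row2 -= 2·row0 → [0,0,2,0]
  row3 -= 3·row0 → [0,3,21,19]
  row2 -= 0·row1 → [0,0,2,0]
  row3 -= 3·row1 → [0,0,6,4]
  row3 -= 3·row2 → [0,0,0,4]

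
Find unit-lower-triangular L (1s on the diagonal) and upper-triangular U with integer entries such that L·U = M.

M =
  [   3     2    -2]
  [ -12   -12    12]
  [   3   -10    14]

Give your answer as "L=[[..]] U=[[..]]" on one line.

L=[[1,0,0],[-4,1,0],[1,3,1]] U=[[3,2,-2],[0,-4,4],[0,0,4]]

  R1 -= -4·R0 → [0,-4,4]
  R2 -= 1·R0 → [0,-12,16]
  R2 -= 3·R1 → [0,0,4]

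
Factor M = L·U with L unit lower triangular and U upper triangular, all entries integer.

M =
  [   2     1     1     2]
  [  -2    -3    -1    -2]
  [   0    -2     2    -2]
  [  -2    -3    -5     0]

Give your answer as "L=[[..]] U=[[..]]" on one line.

  R1 -= -1·R0 → [0,-2,0,0]
  R2 -= 0·R0 → [0,-2,2,-2]
  R3 -= -1·R0 → [0,-2,-4,2]
  R2 -= 1·R1 → [0,0,2,-2]
  R3 -= 1·R1 → [0,0,-4,2]
  R3 -= -2·R2 → [0,0,0,-2]

L=[[1,0,0,0],[-1,1,0,0],[0,1,1,0],[-1,1,-2,1]] U=[[2,1,1,2],[0,-2,0,0],[0,0,2,-2],[0,0,0,-2]]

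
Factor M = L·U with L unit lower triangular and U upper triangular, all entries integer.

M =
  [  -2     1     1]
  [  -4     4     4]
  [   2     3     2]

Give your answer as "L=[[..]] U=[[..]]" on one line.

  R1 -= 2·R0 → [0,2,2]
  R2 -= -1·R0 → [0,4,3]
  R2 -= 2·R1 → [0,0,-1]

L=[[1,0,0],[2,1,0],[-1,2,1]] U=[[-2,1,1],[0,2,2],[0,0,-1]]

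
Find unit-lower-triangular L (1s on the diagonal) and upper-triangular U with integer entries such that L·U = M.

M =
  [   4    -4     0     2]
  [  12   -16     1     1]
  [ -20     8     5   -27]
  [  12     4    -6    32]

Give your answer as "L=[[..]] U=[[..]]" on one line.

  row1 -= 3·row0 → [0,-4,1,-5]
  row2 -= -5·row0 → [0,-12,5,-17]
  row3 -= 3·row0 → [0,16,-6,26]
  row2 -= 3·row1 → [0,0,2,-2]
  row3 -= -4·row1 → [0,0,-2,6]
  row3 -= -1·row2 → [0,0,0,4]

L=[[1,0,0,0],[3,1,0,0],[-5,3,1,0],[3,-4,-1,1]] U=[[4,-4,0,2],[0,-4,1,-5],[0,0,2,-2],[0,0,0,4]]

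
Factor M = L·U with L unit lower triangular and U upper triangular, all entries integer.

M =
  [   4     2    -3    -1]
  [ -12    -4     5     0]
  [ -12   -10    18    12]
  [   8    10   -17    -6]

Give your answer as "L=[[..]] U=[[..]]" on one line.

L=[[1,0,0,0],[-3,1,0,0],[-3,-2,1,0],[2,3,1,1]] U=[[4,2,-3,-1],[0,2,-4,-3],[0,0,1,3],[0,0,0,2]]

  r1 -= -3·r0 → [0,2,-4,-3]
  r2 -= -3·r0 → [0,-4,9,9]
  r3 -= 2·r0 → [0,6,-11,-4]
  r2 -= -2·r1 → [0,0,1,3]
  r3 -= 3·r1 → [0,0,1,5]
  r3 -= 1·r2 → [0,0,0,2]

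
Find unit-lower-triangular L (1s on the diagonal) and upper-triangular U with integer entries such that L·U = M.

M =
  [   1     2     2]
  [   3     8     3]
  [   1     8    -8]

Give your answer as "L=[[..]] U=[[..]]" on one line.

  row1 -= 3·row0 → [0,2,-3]
  row2 -= 1·row0 → [0,6,-10]
  row2 -= 3·row1 → [0,0,-1]

L=[[1,0,0],[3,1,0],[1,3,1]] U=[[1,2,2],[0,2,-3],[0,0,-1]]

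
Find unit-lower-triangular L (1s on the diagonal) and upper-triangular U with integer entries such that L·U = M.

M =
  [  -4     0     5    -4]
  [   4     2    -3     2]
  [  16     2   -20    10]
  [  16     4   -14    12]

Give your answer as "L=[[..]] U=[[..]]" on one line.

  R1 -= -1·R0 → [0,2,2,-2]
  R2 -= -4·R0 → [0,2,0,-6]
  R3 -= -4·R0 → [0,4,6,-4]
  R2 -= 1·R1 → [0,0,-2,-4]
  R3 -= 2·R1 → [0,0,2,0]
  R3 -= -1·R2 → [0,0,0,-4]

L=[[1,0,0,0],[-1,1,0,0],[-4,1,1,0],[-4,2,-1,1]] U=[[-4,0,5,-4],[0,2,2,-2],[0,0,-2,-4],[0,0,0,-4]]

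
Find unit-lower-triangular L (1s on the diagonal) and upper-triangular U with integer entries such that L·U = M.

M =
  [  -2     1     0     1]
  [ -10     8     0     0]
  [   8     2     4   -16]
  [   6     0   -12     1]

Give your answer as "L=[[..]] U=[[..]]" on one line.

  R1 -= 5·R0 → [0,3,0,-5]
  R2 -= -4·R0 → [0,6,4,-12]
  R3 -= -3·R0 → [0,3,-12,4]
  R2 -= 2·R1 → [0,0,4,-2]
  R3 -= 1·R1 → [0,0,-12,9]
  R3 -= -3·R2 → [0,0,0,3]

L=[[1,0,0,0],[5,1,0,0],[-4,2,1,0],[-3,1,-3,1]] U=[[-2,1,0,1],[0,3,0,-5],[0,0,4,-2],[0,0,0,3]]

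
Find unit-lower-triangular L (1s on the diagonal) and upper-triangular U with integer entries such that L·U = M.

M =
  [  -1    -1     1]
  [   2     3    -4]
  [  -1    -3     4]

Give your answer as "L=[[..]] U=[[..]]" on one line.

  r1 -= -2·r0 → [0,1,-2]
  r2 -= 1·r0 → [0,-2,3]
  r2 -= -2·r1 → [0,0,-1]

L=[[1,0,0],[-2,1,0],[1,-2,1]] U=[[-1,-1,1],[0,1,-2],[0,0,-1]]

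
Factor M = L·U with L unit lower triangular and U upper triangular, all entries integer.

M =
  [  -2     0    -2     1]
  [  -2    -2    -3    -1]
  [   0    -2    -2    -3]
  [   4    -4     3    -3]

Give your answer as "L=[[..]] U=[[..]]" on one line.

  r1 -= 1·r0 → [0,-2,-1,-2]
  r2 -= 0·r0 → [0,-2,-2,-3]
  r3 -= -2·r0 → [0,-4,-1,-1]
  r2 -= 1·r1 → [0,0,-1,-1]
  r3 -= 2·r1 → [0,0,1,3]
  r3 -= -1·r2 → [0,0,0,2]

L=[[1,0,0,0],[1,1,0,0],[0,1,1,0],[-2,2,-1,1]] U=[[-2,0,-2,1],[0,-2,-1,-2],[0,0,-1,-1],[0,0,0,2]]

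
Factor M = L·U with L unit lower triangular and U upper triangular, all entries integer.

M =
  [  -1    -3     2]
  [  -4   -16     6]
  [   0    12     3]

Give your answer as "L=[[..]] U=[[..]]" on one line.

L=[[1,0,0],[4,1,0],[0,-3,1]] U=[[-1,-3,2],[0,-4,-2],[0,0,-3]]

  R1 -= 4·R0 → [0,-4,-2]
  R2 -= 0·R0 → [0,12,3]
  R2 -= -3·R1 → [0,0,-3]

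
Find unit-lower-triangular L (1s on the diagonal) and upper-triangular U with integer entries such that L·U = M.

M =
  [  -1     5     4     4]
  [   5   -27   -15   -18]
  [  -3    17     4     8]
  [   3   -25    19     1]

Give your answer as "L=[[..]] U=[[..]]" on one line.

  row1 -= -5·row0 → [0,-2,5,2]
  row2 -= 3·row0 → [0,2,-8,-4]
  row3 -= -3·row0 → [0,-10,31,13]
  row2 -= -1·row1 → [0,0,-3,-2]
  row3 -= 5·row1 → [0,0,6,3]
  row3 -= -2·row2 → [0,0,0,-1]

L=[[1,0,0,0],[-5,1,0,0],[3,-1,1,0],[-3,5,-2,1]] U=[[-1,5,4,4],[0,-2,5,2],[0,0,-3,-2],[0,0,0,-1]]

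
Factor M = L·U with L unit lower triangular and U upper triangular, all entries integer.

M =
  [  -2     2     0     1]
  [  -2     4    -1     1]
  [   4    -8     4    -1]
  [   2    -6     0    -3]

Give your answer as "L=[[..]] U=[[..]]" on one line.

L=[[1,0,0,0],[1,1,0,0],[-2,-2,1,0],[-1,-2,-1,1]] U=[[-2,2,0,1],[0,2,-1,0],[0,0,2,1],[0,0,0,-1]]

  R1 -= 1·R0 → [0,2,-1,0]
  R2 -= -2·R0 → [0,-4,4,1]
  R3 -= -1·R0 → [0,-4,0,-2]
  R2 -= -2·R1 → [0,0,2,1]
  R3 -= -2·R1 → [0,0,-2,-2]
  R3 -= -1·R2 → [0,0,0,-1]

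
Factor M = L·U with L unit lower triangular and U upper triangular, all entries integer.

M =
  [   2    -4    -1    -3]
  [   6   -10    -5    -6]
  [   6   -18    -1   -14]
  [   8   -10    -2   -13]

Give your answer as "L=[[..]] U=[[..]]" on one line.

  row1 -= 3·row0 → [0,2,-2,3]
  row2 -= 3·row0 → [0,-6,2,-5]
  row3 -= 4·row0 → [0,6,2,-1]
  row2 -= -3·row1 → [0,0,-4,4]
  row3 -= 3·row1 → [0,0,8,-10]
  row3 -= -2·row2 → [0,0,0,-2]

L=[[1,0,0,0],[3,1,0,0],[3,-3,1,0],[4,3,-2,1]] U=[[2,-4,-1,-3],[0,2,-2,3],[0,0,-4,4],[0,0,0,-2]]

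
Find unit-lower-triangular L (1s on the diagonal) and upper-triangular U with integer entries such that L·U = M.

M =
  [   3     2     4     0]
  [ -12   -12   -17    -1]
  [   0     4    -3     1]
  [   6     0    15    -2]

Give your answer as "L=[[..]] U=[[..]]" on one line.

L=[[1,0,0,0],[-4,1,0,0],[0,-1,1,0],[2,1,-2,1]] U=[[3,2,4,0],[0,-4,-1,-1],[0,0,-4,0],[0,0,0,-1]]

  R1 -= -4·R0 → [0,-4,-1,-1]
  R2 -= 0·R0 → [0,4,-3,1]
  R3 -= 2·R0 → [0,-4,7,-2]
  R2 -= -1·R1 → [0,0,-4,0]
  R3 -= 1·R1 → [0,0,8,-1]
  R3 -= -2·R2 → [0,0,0,-1]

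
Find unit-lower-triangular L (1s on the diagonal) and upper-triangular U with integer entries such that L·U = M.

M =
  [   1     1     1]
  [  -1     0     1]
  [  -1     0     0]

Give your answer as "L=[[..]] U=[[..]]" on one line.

L=[[1,0,0],[-1,1,0],[-1,1,1]] U=[[1,1,1],[0,1,2],[0,0,-1]]

  r1 -= -1·r0 → [0,1,2]
  r2 -= -1·r0 → [0,1,1]
  r2 -= 1·r1 → [0,0,-1]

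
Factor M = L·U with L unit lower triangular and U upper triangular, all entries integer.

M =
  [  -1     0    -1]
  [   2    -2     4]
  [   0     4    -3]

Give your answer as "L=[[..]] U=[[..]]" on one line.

  r1 -= -2·r0 → [0,-2,2]
  r2 -= 0·r0 → [0,4,-3]
  r2 -= -2·r1 → [0,0,1]

L=[[1,0,0],[-2,1,0],[0,-2,1]] U=[[-1,0,-1],[0,-2,2],[0,0,1]]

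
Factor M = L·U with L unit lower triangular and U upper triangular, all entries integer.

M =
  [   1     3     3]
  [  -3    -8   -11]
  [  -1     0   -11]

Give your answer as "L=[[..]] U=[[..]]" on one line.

  r1 -= -3·r0 → [0,1,-2]
  r2 -= -1·r0 → [0,3,-8]
  r2 -= 3·r1 → [0,0,-2]

L=[[1,0,0],[-3,1,0],[-1,3,1]] U=[[1,3,3],[0,1,-2],[0,0,-2]]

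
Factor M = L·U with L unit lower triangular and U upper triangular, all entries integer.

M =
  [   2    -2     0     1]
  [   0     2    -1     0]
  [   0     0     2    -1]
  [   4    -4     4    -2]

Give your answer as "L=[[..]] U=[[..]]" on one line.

  r1 -= 0·r0 → [0,2,-1,0]
  r2 -= 0·r0 → [0,0,2,-1]
  r3 -= 2·r0 → [0,0,4,-4]
  r2 -= 0·r1 → [0,0,2,-1]
  r3 -= 0·r1 → [0,0,4,-4]
  r3 -= 2·r2 → [0,0,0,-2]

L=[[1,0,0,0],[0,1,0,0],[0,0,1,0],[2,0,2,1]] U=[[2,-2,0,1],[0,2,-1,0],[0,0,2,-1],[0,0,0,-2]]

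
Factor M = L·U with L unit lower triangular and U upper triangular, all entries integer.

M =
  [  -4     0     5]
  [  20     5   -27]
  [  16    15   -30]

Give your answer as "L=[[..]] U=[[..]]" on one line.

L=[[1,0,0],[-5,1,0],[-4,3,1]] U=[[-4,0,5],[0,5,-2],[0,0,-4]]

  R1 -= -5·R0 → [0,5,-2]
  R2 -= -4·R0 → [0,15,-10]
  R2 -= 3·R1 → [0,0,-4]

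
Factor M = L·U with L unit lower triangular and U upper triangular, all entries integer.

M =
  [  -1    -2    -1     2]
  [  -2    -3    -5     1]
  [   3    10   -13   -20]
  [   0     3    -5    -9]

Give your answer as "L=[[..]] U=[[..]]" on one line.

L=[[1,0,0,0],[2,1,0,0],[-3,4,1,0],[0,3,-1,1]] U=[[-1,-2,-1,2],[0,1,-3,-3],[0,0,-4,-2],[0,0,0,-2]]

  r1 -= 2·r0 → [0,1,-3,-3]
  r2 -= -3·r0 → [0,4,-16,-14]
  r3 -= 0·r0 → [0,3,-5,-9]
  r2 -= 4·r1 → [0,0,-4,-2]
  r3 -= 3·r1 → [0,0,4,0]
  r3 -= -1·r2 → [0,0,0,-2]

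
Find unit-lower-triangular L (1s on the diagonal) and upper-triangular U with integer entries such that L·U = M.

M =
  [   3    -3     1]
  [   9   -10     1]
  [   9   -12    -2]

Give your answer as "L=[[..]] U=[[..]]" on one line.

  R1 -= 3·R0 → [0,-1,-2]
  R2 -= 3·R0 → [0,-3,-5]
  R2 -= 3·R1 → [0,0,1]

L=[[1,0,0],[3,1,0],[3,3,1]] U=[[3,-3,1],[0,-1,-2],[0,0,1]]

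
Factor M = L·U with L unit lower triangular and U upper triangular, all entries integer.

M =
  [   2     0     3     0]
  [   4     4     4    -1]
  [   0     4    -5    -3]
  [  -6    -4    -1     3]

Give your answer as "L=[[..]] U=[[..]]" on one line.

L=[[1,0,0,0],[2,1,0,0],[0,1,1,0],[-3,-1,-2,1]] U=[[2,0,3,0],[0,4,-2,-1],[0,0,-3,-2],[0,0,0,-2]]

  row1 -= 2·row0 → [0,4,-2,-1]
  row2 -= 0·row0 → [0,4,-5,-3]
  row3 -= -3·row0 → [0,-4,8,3]
  row2 -= 1·row1 → [0,0,-3,-2]
  row3 -= -1·row1 → [0,0,6,2]
  row3 -= -2·row2 → [0,0,0,-2]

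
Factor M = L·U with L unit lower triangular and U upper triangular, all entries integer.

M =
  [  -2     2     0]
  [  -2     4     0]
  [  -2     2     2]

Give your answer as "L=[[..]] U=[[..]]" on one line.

L=[[1,0,0],[1,1,0],[1,0,1]] U=[[-2,2,0],[0,2,0],[0,0,2]]

  R1 -= 1·R0 → [0,2,0]
  R2 -= 1·R0 → [0,0,2]
  R2 -= 0·R1 → [0,0,2]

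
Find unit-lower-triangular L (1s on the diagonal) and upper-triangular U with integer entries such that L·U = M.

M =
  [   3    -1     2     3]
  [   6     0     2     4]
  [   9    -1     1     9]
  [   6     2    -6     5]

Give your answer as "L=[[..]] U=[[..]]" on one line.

  R1 -= 2·R0 → [0,2,-2,-2]
  R2 -= 3·R0 → [0,2,-5,0]
  R3 -= 2·R0 → [0,4,-10,-1]
  R2 -= 1·R1 → [0,0,-3,2]
  R3 -= 2·R1 → [0,0,-6,3]
  R3 -= 2·R2 → [0,0,0,-1]

L=[[1,0,0,0],[2,1,0,0],[3,1,1,0],[2,2,2,1]] U=[[3,-1,2,3],[0,2,-2,-2],[0,0,-3,2],[0,0,0,-1]]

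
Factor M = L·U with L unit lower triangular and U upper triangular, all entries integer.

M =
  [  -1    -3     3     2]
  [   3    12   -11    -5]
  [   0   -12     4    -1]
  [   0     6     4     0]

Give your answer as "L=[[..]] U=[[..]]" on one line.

  r1 -= -3·r0 → [0,3,-2,1]
  r2 -= 0·r0 → [0,-12,4,-1]
  r3 -= 0·r0 → [0,6,4,0]
  r2 -= -4·r1 → [0,0,-4,3]
  r3 -= 2·r1 → [0,0,8,-2]
  r3 -= -2·r2 → [0,0,0,4]

L=[[1,0,0,0],[-3,1,0,0],[0,-4,1,0],[0,2,-2,1]] U=[[-1,-3,3,2],[0,3,-2,1],[0,0,-4,3],[0,0,0,4]]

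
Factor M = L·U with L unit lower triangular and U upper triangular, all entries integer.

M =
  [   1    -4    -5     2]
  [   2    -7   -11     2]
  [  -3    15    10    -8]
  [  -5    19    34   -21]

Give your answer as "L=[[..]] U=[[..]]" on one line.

L=[[1,0,0,0],[2,1,0,0],[-3,3,1,0],[-5,-1,-4,1]] U=[[1,-4,-5,2],[0,1,-1,-2],[0,0,-2,4],[0,0,0,3]]

  r1 -= 2·r0 → [0,1,-1,-2]
  r2 -= -3·r0 → [0,3,-5,-2]
  r3 -= -5·r0 → [0,-1,9,-11]
  r2 -= 3·r1 → [0,0,-2,4]
  r3 -= -1·r1 → [0,0,8,-13]
  r3 -= -4·r2 → [0,0,0,3]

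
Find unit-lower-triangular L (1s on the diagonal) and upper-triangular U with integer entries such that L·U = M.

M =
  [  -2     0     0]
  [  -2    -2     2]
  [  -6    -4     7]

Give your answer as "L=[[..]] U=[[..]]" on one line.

  r1 -= 1·r0 → [0,-2,2]
  r2 -= 3·r0 → [0,-4,7]
  r2 -= 2·r1 → [0,0,3]

L=[[1,0,0],[1,1,0],[3,2,1]] U=[[-2,0,0],[0,-2,2],[0,0,3]]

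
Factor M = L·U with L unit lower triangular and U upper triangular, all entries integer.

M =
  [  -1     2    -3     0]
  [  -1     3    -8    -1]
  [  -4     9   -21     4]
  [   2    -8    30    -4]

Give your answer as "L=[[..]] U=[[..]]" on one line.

L=[[1,0,0,0],[1,1,0,0],[4,1,1,0],[-2,-4,-1,1]] U=[[-1,2,-3,0],[0,1,-5,-1],[0,0,-4,5],[0,0,0,-3]]

  row1 -= 1·row0 → [0,1,-5,-1]
  row2 -= 4·row0 → [0,1,-9,4]
  row3 -= -2·row0 → [0,-4,24,-4]
  row2 -= 1·row1 → [0,0,-4,5]
  row3 -= -4·row1 → [0,0,4,-8]
  row3 -= -1·row2 → [0,0,0,-3]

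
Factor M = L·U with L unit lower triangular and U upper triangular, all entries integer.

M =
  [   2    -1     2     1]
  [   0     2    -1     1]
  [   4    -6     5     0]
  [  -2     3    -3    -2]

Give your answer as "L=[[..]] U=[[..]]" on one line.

L=[[1,0,0,0],[0,1,0,0],[2,-2,1,0],[-1,1,0,1]] U=[[2,-1,2,1],[0,2,-1,1],[0,0,-1,0],[0,0,0,-2]]

  R1 -= 0·R0 → [0,2,-1,1]
  R2 -= 2·R0 → [0,-4,1,-2]
  R3 -= -1·R0 → [0,2,-1,-1]
  R2 -= -2·R1 → [0,0,-1,0]
  R3 -= 1·R1 → [0,0,0,-2]
  R3 -= 0·R2 → [0,0,0,-2]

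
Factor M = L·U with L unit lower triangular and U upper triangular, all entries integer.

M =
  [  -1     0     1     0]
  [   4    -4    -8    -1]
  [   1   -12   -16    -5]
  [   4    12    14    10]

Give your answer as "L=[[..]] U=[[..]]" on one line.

  r1 -= -4·r0 → [0,-4,-4,-1]
  r2 -= -1·r0 → [0,-12,-15,-5]
  r3 -= -4·r0 → [0,12,18,10]
  r2 -= 3·r1 → [0,0,-3,-2]
  r3 -= -3·r1 → [0,0,6,7]
  r3 -= -2·r2 → [0,0,0,3]

L=[[1,0,0,0],[-4,1,0,0],[-1,3,1,0],[-4,-3,-2,1]] U=[[-1,0,1,0],[0,-4,-4,-1],[0,0,-3,-2],[0,0,0,3]]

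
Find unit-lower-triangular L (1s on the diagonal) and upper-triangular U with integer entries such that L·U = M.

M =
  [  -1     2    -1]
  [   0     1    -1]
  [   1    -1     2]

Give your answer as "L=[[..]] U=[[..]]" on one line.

L=[[1,0,0],[0,1,0],[-1,1,1]] U=[[-1,2,-1],[0,1,-1],[0,0,2]]

  R1 -= 0·R0 → [0,1,-1]
  R2 -= -1·R0 → [0,1,1]
  R2 -= 1·R1 → [0,0,2]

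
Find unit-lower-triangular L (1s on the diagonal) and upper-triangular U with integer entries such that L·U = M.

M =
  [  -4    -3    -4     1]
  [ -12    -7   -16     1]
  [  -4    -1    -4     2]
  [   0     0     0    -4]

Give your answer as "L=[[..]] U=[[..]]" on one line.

  r1 -= 3·r0 → [0,2,-4,-2]
  r2 -= 1·r0 → [0,2,0,1]
  r3 -= 0·r0 → [0,0,0,-4]
  r2 -= 1·r1 → [0,0,4,3]
  r3 -= 0·r1 → [0,0,0,-4]
  r3 -= 0·r2 → [0,0,0,-4]

L=[[1,0,0,0],[3,1,0,0],[1,1,1,0],[0,0,0,1]] U=[[-4,-3,-4,1],[0,2,-4,-2],[0,0,4,3],[0,0,0,-4]]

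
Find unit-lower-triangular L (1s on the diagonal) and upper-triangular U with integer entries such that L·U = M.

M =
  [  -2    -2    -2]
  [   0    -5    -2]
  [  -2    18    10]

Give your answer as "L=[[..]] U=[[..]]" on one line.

  r1 -= 0·r0 → [0,-5,-2]
  r2 -= 1·r0 → [0,20,12]
  r2 -= -4·r1 → [0,0,4]

L=[[1,0,0],[0,1,0],[1,-4,1]] U=[[-2,-2,-2],[0,-5,-2],[0,0,4]]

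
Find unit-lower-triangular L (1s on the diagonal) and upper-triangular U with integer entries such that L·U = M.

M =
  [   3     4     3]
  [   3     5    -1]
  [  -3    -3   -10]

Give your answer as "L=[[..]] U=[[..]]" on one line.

  r1 -= 1·r0 → [0,1,-4]
  r2 -= -1·r0 → [0,1,-7]
  r2 -= 1·r1 → [0,0,-3]

L=[[1,0,0],[1,1,0],[-1,1,1]] U=[[3,4,3],[0,1,-4],[0,0,-3]]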